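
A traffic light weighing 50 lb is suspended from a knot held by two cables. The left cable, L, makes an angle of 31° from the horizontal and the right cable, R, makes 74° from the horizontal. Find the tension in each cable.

T_L = 14.27 lb, T_R = 44.37 lb

ΣF_x = 0: −T_L·cos31° + T_R·cos74° = 0 → T_R = 3.10976·T_L.
ΣF_y = 0: T_L·sin31° + T_R·sin74° = 50.
Substitute: T_L·(0.515038 + 3.10976·0.961262) = 50 → T_L = 14.2681 ≈ 14.27 lb.
Then T_R = 3.10976 × 14.2681 = 44.37 lb.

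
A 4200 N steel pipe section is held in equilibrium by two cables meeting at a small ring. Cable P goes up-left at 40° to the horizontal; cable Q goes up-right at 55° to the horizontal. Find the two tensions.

ΣF_x = 0: −T_P·cos40° + T_Q·cos55° = 0 → T_Q = 1.33556·T_P.
ΣF_y = 0: T_P·sin40° + T_Q·sin55° = 4200.
Substitute: T_P·(0.642788 + 1.33556·0.819152) = 4200 → T_P = 2418.22 ≈ 2418 N.
Then T_Q = 1.33556 × 2418.22 = 3230 N.

T_P = 2418 N, T_Q = 3230 N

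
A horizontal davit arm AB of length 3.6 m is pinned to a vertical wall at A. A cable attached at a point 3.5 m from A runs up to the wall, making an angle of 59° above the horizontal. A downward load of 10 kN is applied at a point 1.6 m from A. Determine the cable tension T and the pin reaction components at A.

ΣM about A: T·sin59°·3.5 − 10·1.6 = 0 → T = 16/(3.5·0.857167) = 5.33318 ≈ 5.333 kN.
ΣF_x = 0: A_x − T·cos59° = 0 → A_x = 5.33318 × 0.515038 = 2.747 kN.
ΣF_y = 0: A_y + T·sin59° − 10 = 0 → A_y = 10 − 5.33318 × 0.857167 = 5.429 kN.

T = 5.333 kN, A_x = 2.747 kN, A_y = 5.429 kN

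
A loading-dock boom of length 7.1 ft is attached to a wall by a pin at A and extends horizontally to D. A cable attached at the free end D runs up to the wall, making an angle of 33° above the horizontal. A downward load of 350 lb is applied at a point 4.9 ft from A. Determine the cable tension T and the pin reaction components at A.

ΣM about A: T·sin33°·7.1 − 350·4.9 = 0 → T = 1715/(7.1·0.544639) = 443.503 ≈ 443.5 lb.
ΣF_x = 0: A_x − T·cos33° = 0 → A_x = 443.503 × 0.838671 = 372.0 lb.
ΣF_y = 0: A_y + T·sin33° − 350 = 0 → A_y = 350 − 443.503 × 0.544639 = 108.5 lb.

T = 443.5 lb, A_x = 372.0 lb, A_y = 108.5 lb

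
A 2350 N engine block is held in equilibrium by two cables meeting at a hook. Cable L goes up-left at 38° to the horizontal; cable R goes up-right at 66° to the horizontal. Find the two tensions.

T_L = 985.1 N, T_R = 1909 N

ΣF_x = 0: −T_L·cos38° + T_R·cos66° = 0 → T_R = 1.9374·T_L.
ΣF_y = 0: T_L·sin38° + T_R·sin66° = 2350.
Substitute: T_L·(0.615661 + 1.9374·0.913545) = 2350 → T_L = 985.092 ≈ 985.1 N.
Then T_R = 1.9374 × 985.092 = 1909 N.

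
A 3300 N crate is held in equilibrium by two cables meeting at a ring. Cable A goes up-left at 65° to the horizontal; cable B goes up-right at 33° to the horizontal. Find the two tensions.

T_A = 2795 N, T_B = 1408 N

ΣF_x = 0: −T_A·cos65° + T_B·cos33° = 0 → T_B = 0.503915·T_A.
ΣF_y = 0: T_A·sin65° + T_B·sin33° = 3300.
Substitute: T_A·(0.906308 + 0.503915·0.544639) = 3300 → T_A = 2794.81 ≈ 2795 N.
Then T_B = 0.503915 × 2794.81 = 1408 N.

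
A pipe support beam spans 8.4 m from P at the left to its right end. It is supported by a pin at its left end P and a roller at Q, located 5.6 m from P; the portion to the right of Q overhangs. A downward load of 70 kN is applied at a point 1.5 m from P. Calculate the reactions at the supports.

P_x = 0, P_y = 51.25 kN, Q_y = 18.75 kN

ΣM about P: Q_y·5.6 − 70·1.5 = 0 → Q_y = 105/5.6 = 18.75 kN.
ΣF_y = 0: P_y + 18.75 − 70 = 0 → P_y = 51.25 kN.
ΣF_x = 0: no horizontal applied forces, so P_x = 0.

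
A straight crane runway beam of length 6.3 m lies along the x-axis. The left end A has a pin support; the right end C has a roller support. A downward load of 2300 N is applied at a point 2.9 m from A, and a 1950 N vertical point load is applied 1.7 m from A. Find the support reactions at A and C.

ΣM about A: C_y·6.3 − 2300·2.9 − 1950·1.7 = 0 → C_y = 9985/6.3 = 1584.92 ≈ 1585 N.
ΣF_y = 0: A_y + 1584.92 − 2300 − 1950 = 0 → A_y = 2665 N.
ΣF_x = 0: no horizontal applied forces, so A_x = 0.

A_x = 0, A_y = 2665 N, C_y = 1585 N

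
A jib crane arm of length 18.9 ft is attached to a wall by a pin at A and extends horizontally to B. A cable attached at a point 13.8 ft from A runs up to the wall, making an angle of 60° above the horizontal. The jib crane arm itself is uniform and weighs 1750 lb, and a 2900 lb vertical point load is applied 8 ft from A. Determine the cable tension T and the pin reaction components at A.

ΣM about A: T·sin60°·13.8 − 1750·9.45 − 2900·8 = 0 → T = 39737.5/(13.8·0.866025) = 3325 lb.
ΣF_x = 0: A_x − T·cos60° = 0 → A_x = 3325 × 0.5 = 1662 lb.
ΣF_y = 0: A_y + T·sin60° − 1750 − 2900 = 0 → A_y = 4650 − 3325 × 0.866025 = 1770 lb.

T = 3325 lb, A_x = 1662 lb, A_y = 1770 lb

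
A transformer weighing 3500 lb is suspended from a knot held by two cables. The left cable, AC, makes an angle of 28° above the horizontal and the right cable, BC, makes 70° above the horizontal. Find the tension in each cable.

T_AC = 1209 lb, T_BC = 3121 lb

ΣF_x = 0: −T_AC·cos28° + T_BC·cos70° = 0 → T_BC = 2.58157·T_AC.
ΣF_y = 0: T_AC·sin28° + T_BC·sin70° = 3500.
Substitute: T_AC·(0.469472 + 2.58157·0.939693) = 3500 → T_AC = 1208.83 ≈ 1209 lb.
Then T_BC = 2.58157 × 1208.83 = 3121 lb.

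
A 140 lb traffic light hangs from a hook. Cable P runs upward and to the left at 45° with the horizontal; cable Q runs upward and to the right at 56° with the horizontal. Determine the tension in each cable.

ΣF_x = 0: −T_P·cos45° + T_Q·cos56° = 0 → T_Q = 1.26451·T_P.
ΣF_y = 0: T_P·sin45° + T_Q·sin56° = 140.
Substitute: T_P·(0.707107 + 1.26451·0.829038) = 140 → T_P = 79.7524 ≈ 79.75 lb.
Then T_Q = 1.26451 × 79.7524 = 100.8 lb.

T_P = 79.75 lb, T_Q = 100.8 lb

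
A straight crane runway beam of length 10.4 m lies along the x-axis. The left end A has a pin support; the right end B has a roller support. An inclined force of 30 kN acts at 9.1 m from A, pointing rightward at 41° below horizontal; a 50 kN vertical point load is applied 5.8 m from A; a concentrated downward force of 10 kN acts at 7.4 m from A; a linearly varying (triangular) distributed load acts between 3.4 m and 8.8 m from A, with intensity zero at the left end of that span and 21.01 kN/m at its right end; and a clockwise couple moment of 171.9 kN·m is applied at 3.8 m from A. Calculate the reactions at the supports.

Resultant of the triangular load: ½ × 21.01 × 5.4 = 56.727 kN, acting at 7 m from A (one-third of the span from the peak).
Moments about A: B_y·10.4 − 30·sin41°·9.1 − 50·5.8 − 10·7.4 − (½·21.01·5.4)·7 − 171.9 = 0 → B_y = 1112.09/10.4 = 106.932 ≈ 106.9 kN.
ΣF_y = 0: A_y + 106.932 − 30·sin41° − 50 − 10 − ½·21.01·5.4 = 0 → A_y = 29.48 kN.
ΣF_x = 0: A_x + 30·cos41° = 0 → A_x = -22.64 kN.

A_x = -22.64 kN, A_y = 29.48 kN, B_y = 106.9 kN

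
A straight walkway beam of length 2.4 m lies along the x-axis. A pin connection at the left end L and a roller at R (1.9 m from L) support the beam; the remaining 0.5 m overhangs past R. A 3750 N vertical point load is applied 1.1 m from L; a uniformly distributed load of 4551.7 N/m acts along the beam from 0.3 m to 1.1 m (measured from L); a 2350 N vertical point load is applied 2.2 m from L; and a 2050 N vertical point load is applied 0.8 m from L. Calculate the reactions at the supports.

Resultant of the distributed load: 4551.7 × 0.8 = 3641.36 N at 0.7 m from L.
Taking moments about L: R_y·1.9 − 3750·1.1 − (4551.7·0.8)·0.7 − 2350·2.2 − 2050·0.8 = 0 → R_y = 13483.952/1.9 = 7096.82 ≈ 7097 N.
ΣF_y = 0: L_y + 7096.82 − 3750 − 4551.7·0.8 − 2350 − 2050 = 0 → L_y = 4695 N.
ΣF_x = 0: no horizontal applied forces, so L_x = 0.

L_x = 0, L_y = 4695 N, R_y = 7097 N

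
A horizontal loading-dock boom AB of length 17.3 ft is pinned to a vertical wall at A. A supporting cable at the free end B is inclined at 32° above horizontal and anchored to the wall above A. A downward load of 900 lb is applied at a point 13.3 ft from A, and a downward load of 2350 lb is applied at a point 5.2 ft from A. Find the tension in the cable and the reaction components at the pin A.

T = 2639 lb, A_x = 2238 lb, A_y = 1852 lb

ΣM about A: T·sin32°·17.3 − 900·13.3 − 2350·5.2 = 0 → T = 24190/(17.3·0.529919) = 2638.64 ≈ 2639 lb.
ΣF_x = 0: A_x − T·cos32° = 0 → A_x = 2638.64 × 0.848048 = 2238 lb.
ΣF_y = 0: A_y + T·sin32° − 900 − 2350 = 0 → A_y = 3250 − 2638.64 × 0.529919 = 1852 lb.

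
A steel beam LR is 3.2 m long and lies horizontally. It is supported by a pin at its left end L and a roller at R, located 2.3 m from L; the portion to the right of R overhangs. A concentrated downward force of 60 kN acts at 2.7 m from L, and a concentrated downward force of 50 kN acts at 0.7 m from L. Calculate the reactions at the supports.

L_x = 0, L_y = 24.35 kN, R_y = 85.65 kN

Taking moments about L: R_y·2.3 − 60·2.7 − 50·0.7 = 0 → R_y = 197/2.3 = 85.6522 ≈ 85.65 kN.
ΣF_y = 0: L_y + 85.6522 − 60 − 50 = 0 → L_y = 24.35 kN.
ΣF_x = 0: no horizontal applied forces, so L_x = 0.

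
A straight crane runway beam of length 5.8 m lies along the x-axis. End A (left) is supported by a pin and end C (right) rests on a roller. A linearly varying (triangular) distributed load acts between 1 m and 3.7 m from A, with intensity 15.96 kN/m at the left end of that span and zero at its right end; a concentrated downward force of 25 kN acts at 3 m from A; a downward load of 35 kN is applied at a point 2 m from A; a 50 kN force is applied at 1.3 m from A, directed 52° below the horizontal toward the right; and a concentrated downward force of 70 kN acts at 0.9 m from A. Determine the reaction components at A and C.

Resultant of the triangular load: ½ × 15.96 × 2.7 = 21.546 kN, acting at 1.9 m from A (one-third of the span from the peak).
ΣM about A: C_y·5.8 − (½·15.96·2.7)·1.9 − 25·3 − 35·2 − 50·sin52°·1.3 − 70·0.9 = 0 → C_y = 300.158/5.8 = 51.7514 ≈ 51.75 kN.
ΣF_y = 0: A_y + 51.7514 − ½·15.96·2.7 − 25 − 35 − 50·sin52° − 70 = 0 → A_y = 139.2 kN.
ΣF_x = 0: A_x + 50·cos52° = 0 → A_x = -30.78 kN.

A_x = -30.78 kN, A_y = 139.2 kN, C_y = 51.75 kN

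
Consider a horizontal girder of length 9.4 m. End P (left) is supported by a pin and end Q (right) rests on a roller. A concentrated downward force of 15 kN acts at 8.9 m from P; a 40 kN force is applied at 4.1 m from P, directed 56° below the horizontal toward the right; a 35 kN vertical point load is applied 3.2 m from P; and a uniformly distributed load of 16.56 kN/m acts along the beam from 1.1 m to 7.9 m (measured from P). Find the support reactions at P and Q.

Resultant of the distributed load: 16.56 × 6.8 = 112.608 kN at 4.5 m from P.
Moments about P: Q_y·9.4 − 15·8.9 − 40·sin56°·4.1 − 35·3.2 − (16.56·6.8)·4.5 = 0 → Q_y = 888.198/9.4 = 94.4891 ≈ 94.49 kN.
ΣF_y = 0: P_y + 94.4891 − 15 − 40·sin56° − 35 − 16.56·6.8 = 0 → P_y = 101.3 kN.
ΣF_x = 0: P_x + 40·cos56° = 0 → P_x = -22.37 kN.

P_x = -22.37 kN, P_y = 101.3 kN, Q_y = 94.49 kN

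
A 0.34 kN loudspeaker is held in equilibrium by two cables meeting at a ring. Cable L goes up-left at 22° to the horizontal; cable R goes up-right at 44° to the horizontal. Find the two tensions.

T_L = 0.2677 kN, T_R = 0.3451 kN

ΣF_x = 0: −T_L·cos22° + T_R·cos44° = 0 → T_R = 1.28894·T_L.
ΣF_y = 0: T_L·sin22° + T_R·sin44° = 0.34.
Substitute: T_L·(0.374607 + 1.28894·0.694658) = 0.34 → T_L = 0.267721 ≈ 0.2677 kN.
Then T_R = 1.28894 × 0.267721 = 0.3451 kN.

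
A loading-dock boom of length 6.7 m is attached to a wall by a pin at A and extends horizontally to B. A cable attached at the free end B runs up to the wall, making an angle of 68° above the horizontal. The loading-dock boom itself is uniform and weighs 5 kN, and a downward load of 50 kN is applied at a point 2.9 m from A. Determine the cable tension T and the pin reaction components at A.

ΣM about A: T·sin68°·6.7 − 5·3.35 − 50·2.9 = 0 → T = 161.75/(6.7·0.927184) = 26.0378 ≈ 26.04 kN.
ΣF_x = 0: A_x − T·cos68° = 0 → A_x = 26.0378 × 0.374607 = 9.754 kN.
ΣF_y = 0: A_y + T·sin68° − 5 − 50 = 0 → A_y = 55 − 26.0378 × 0.927184 = 30.86 kN.

T = 26.04 kN, A_x = 9.754 kN, A_y = 30.86 kN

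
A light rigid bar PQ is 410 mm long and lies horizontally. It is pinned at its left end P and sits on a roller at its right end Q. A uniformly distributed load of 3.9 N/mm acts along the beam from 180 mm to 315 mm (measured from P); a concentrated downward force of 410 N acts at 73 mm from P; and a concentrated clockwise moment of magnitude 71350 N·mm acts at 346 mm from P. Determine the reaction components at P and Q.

P_x = 0, P_y = 371.6 N, Q_y = 564.9 N

Resultant of the distributed load: 3.9 × 135 = 526.5 N at 247.5 mm from P.
ΣM about P: Q_y·410 − (3.9·135)·247.5 − 410·73 − 71350 = 0 → Q_y = 231588.75/410 = 564.851 ≈ 564.9 N.
ΣF_y = 0: P_y + 564.851 − 3.9·135 − 410 = 0 → P_y = 371.6 N.
ΣF_x = 0: no horizontal applied forces, so P_x = 0.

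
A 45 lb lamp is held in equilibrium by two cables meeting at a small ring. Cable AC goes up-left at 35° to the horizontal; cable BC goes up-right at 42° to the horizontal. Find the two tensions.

ΣF_x = 0: −T_AC·cos35° + T_BC·cos42° = 0 → T_BC = 1.10228·T_AC.
ΣF_y = 0: T_AC·sin35° + T_BC·sin42° = 45.
Substitute: T_AC·(0.573576 + 1.10228·0.669131) = 45 → T_AC = 34.3211 ≈ 34.32 lb.
Then T_BC = 1.10228 × 34.3211 = 37.83 lb.

T_AC = 34.32 lb, T_BC = 37.83 lb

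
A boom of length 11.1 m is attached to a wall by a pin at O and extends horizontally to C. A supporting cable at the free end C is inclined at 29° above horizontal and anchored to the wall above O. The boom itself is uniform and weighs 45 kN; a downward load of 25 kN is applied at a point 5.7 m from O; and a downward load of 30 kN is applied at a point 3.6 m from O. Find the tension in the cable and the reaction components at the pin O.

T = 92.96 kN, O_x = 81.30 kN, O_y = 54.93 kN

ΣM about O: T·sin29°·11.1 − 45·5.55 − 25·5.7 − 30·3.6 = 0 → T = 500.25/(11.1·0.48481) = 92.9592 ≈ 92.96 kN.
ΣF_x = 0: O_x − T·cos29° = 0 → O_x = 92.9592 × 0.87462 = 81.30 kN.
ΣF_y = 0: O_y + T·sin29° − 45 − 25 − 30 = 0 → O_y = 100 − 92.9592 × 0.48481 = 54.93 kN.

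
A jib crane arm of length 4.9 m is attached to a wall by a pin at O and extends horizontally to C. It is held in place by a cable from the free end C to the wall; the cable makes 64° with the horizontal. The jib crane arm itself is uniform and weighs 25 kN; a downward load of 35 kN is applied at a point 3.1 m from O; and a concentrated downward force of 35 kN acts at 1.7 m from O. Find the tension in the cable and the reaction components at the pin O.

T = 52.05 kN, O_x = 22.82 kN, O_y = 48.21 kN

ΣM about O: T·sin64°·4.9 − 25·2.45 − 35·3.1 − 35·1.7 = 0 → T = 229.25/(4.9·0.898794) = 52.0539 ≈ 52.05 kN.
ΣF_x = 0: O_x − T·cos64° = 0 → O_x = 52.0539 × 0.438371 = 22.82 kN.
ΣF_y = 0: O_y + T·sin64° − 25 − 35 − 35 = 0 → O_y = 95 − 52.0539 × 0.898794 = 48.21 kN.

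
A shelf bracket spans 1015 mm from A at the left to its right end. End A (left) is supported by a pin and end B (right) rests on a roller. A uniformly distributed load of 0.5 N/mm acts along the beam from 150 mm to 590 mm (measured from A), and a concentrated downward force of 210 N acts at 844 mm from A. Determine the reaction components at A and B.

Resultant of the distributed load: 0.5 × 440 = 220 N at 370 mm from A.
Taking moments about A: B_y·1015 − (0.5·440)·370 − 210·844 = 0 → B_y = 258640/1015 = 254.818 ≈ 254.8 N.
ΣF_y = 0: A_y + 254.818 − 0.5·440 − 210 = 0 → A_y = 175.2 N.
ΣF_x = 0: no horizontal applied forces, so A_x = 0.

A_x = 0, A_y = 175.2 N, B_y = 254.8 N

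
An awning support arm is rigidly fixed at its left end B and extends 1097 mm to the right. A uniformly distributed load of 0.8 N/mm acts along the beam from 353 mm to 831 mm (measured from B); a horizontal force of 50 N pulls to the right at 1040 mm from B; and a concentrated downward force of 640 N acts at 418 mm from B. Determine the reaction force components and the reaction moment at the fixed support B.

Resultant of the distributed load: 0.8 × 478 = 382.4 N at 592 mm from B.
ΣF_x = 0: B_x + 50 = 0 → B_x = -50.00 N.
ΣF_y = 0: B_y − 0.8·478 − 640 = 0 → B_y = 1022 N.
ΣM about B: M_B − (0.8·478)·592 − 640·418 = 0 → M_B = 493900 N·mm.

B_x = -50.00 N, B_y = 1022 N, M_B = 493900 N·mm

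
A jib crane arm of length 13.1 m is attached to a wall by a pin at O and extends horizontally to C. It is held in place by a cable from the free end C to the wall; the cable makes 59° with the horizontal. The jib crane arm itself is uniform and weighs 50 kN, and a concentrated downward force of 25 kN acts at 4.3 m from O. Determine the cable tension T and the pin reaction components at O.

ΣM about O: T·sin59°·13.1 − 50·6.55 − 25·4.3 = 0 → T = 435/(13.1·0.857167) = 38.7394 ≈ 38.74 kN.
ΣF_x = 0: O_x − T·cos59° = 0 → O_x = 38.7394 × 0.515038 = 19.95 kN.
ΣF_y = 0: O_y + T·sin59° − 50 − 25 = 0 → O_y = 75 − 38.7394 × 0.857167 = 41.79 kN.

T = 38.74 kN, O_x = 19.95 kN, O_y = 41.79 kN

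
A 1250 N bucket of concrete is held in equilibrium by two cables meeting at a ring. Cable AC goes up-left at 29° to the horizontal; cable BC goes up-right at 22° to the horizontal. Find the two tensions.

T_AC = 1491 N, T_BC = 1407 N

ΣF_x = 0: −T_AC·cos29° + T_BC·cos22° = 0 → T_BC = 0.943308·T_AC.
ΣF_y = 0: T_AC·sin29° + T_BC·sin22° = 1250.
Substitute: T_AC·(0.48481 + 0.943308·0.374607) = 1250 → T_AC = 1491.33 ≈ 1491 N.
Then T_BC = 0.943308 × 1491.33 = 1407 N.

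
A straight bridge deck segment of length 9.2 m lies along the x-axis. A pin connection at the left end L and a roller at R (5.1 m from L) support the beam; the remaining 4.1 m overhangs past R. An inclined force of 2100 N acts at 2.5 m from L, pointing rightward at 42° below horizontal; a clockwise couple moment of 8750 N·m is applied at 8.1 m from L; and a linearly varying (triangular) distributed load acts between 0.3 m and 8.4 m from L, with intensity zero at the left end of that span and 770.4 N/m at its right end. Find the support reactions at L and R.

Resultant of the triangular load: ½ × 770.4 × 8.1 = 3120.12 N, acting at 5.7 m from L (one-third of the span from the peak).
Moments about L: R_y·5.1 − 2100·sin42°·2.5 − 8750 − (½·770.4·8.1)·5.7 = 0 → R_y = 30047.6/5.1 = 5891.69 ≈ 5892 N.
ΣF_y = 0: L_y + 5891.69 − 2100·sin42° − ½·770.4·8.1 = 0 → L_y = -1366 N.
ΣF_x = 0: L_x + 2100·cos42° = 0 → L_x = -1561 N.

L_x = -1561 N, L_y = -1366 N, R_y = 5892 N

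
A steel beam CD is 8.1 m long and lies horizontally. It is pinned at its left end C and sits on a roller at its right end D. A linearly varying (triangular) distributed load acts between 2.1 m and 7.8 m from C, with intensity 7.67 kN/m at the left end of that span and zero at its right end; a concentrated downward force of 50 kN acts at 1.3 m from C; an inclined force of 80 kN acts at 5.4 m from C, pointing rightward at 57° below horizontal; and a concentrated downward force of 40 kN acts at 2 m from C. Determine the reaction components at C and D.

C_x = -43.57 kN, C_y = 105.5 kN, D_y = 73.43 kN

Resultant of the triangular load: ½ × 7.67 × 5.7 = 21.8595 kN, acting at 4 m from C (one-third of the span from the peak).
Moments about C: D_y·8.1 − (½·7.67·5.7)·4 − 50·1.3 − 80·sin57°·5.4 − 40·2 = 0 → D_y = 594.744/8.1 = 73.4252 ≈ 73.43 kN.
ΣF_y = 0: C_y + 73.4252 − ½·7.67·5.7 − 50 − 80·sin57° − 40 = 0 → C_y = 105.5 kN.
ΣF_x = 0: C_x + 80·cos57° = 0 → C_x = -43.57 kN.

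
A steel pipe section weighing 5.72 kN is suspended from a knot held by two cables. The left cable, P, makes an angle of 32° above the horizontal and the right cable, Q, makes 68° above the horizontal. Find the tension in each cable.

T_P = 2.176 kN, T_Q = 4.926 kN

ΣF_x = 0: −T_P·cos32° + T_Q·cos68° = 0 → T_Q = 2.26384·T_P.
ΣF_y = 0: T_P·sin32° + T_Q·sin68° = 5.72.
Substitute: T_P·(0.529919 + 2.26384·0.927184) = 5.72 → T_P = 2.1758 ≈ 2.176 kN.
Then T_Q = 2.26384 × 2.1758 = 4.926 kN.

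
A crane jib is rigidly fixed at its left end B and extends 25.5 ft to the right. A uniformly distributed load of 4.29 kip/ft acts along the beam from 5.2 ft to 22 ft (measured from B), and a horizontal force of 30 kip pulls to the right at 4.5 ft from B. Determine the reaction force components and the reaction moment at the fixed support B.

Resultant of the distributed load: 4.29 × 16.8 = 72.072 kip at 13.6 ft from B.
ΣF_x = 0: B_x + 30 = 0 → B_x = -30.00 kip.
ΣF_y = 0: B_y − 4.29·16.8 = 0 → B_y = 72.07 kip.
ΣM about B: M_B − (4.29·16.8)·13.6 = 0 → M_B = 980.2 kip·ft.

B_x = -30.00 kip, B_y = 72.07 kip, M_B = 980.2 kip·ft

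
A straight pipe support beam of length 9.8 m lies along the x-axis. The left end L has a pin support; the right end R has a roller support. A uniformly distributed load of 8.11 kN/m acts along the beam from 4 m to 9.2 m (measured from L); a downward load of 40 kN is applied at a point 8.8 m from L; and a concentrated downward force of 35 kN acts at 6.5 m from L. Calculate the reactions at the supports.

L_x = 0, L_y = 29.64 kN, R_y = 87.53 kN

Resultant of the distributed load: 8.11 × 5.2 = 42.172 kN at 6.6 m from L.
ΣM about L: R_y·9.8 − (8.11·5.2)·6.6 − 40·8.8 − 35·6.5 = 0 → R_y = 857.8352/9.8 = 87.5342 ≈ 87.53 kN.
ΣF_y = 0: L_y + 87.5342 − 8.11·5.2 − 40 − 35 = 0 → L_y = 29.64 kN.
ΣF_x = 0: no horizontal applied forces, so L_x = 0.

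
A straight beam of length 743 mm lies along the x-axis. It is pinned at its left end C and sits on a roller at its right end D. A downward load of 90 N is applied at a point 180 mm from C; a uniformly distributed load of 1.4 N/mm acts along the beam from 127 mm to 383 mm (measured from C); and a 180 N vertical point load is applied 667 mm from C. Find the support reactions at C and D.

C_x = 0, C_y = 322.0 N, D_y = 306.4 N

Resultant of the distributed load: 1.4 × 256 = 358.4 N at 255 mm from C.
Taking moments about C: D_y·743 − 90·180 − (1.4·256)·255 − 180·667 = 0 → D_y = 227652/743 = 306.396 ≈ 306.4 N.
ΣF_y = 0: C_y + 306.396 − 90 − 1.4·256 − 180 = 0 → C_y = 322.0 N.
ΣF_x = 0: no horizontal applied forces, so C_x = 0.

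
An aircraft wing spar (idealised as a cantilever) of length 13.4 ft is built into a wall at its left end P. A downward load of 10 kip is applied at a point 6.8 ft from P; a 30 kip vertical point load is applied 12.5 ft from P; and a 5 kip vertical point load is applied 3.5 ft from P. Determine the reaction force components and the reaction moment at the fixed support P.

P_x = 0, P_y = 45.00 kip, M_P = 460.5 kip·ft

ΣF_x = 0: P_x = 0.
ΣF_y = 0: P_y − 10 − 30 − 5 = 0 → P_y = 45.00 kip.
ΣM about P: M_P − 10·6.8 − 30·12.5 − 5·3.5 = 0 → M_P = 460.5 kip·ft.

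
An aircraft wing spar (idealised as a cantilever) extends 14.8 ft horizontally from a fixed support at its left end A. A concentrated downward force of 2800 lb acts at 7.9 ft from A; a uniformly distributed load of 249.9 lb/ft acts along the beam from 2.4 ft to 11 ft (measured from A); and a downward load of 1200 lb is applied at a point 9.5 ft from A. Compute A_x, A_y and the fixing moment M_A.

A_x = 0, A_y = 6149 lb, M_A = 47920 lb·ft

Resultant of the distributed load: 249.9 × 8.6 = 2149.14 lb at 6.7 ft from A.
ΣF_x = 0: A_x = 0.
ΣF_y = 0: A_y − 2800 − 249.9·8.6 − 1200 = 0 → A_y = 6149 lb.
ΣM about A: M_A − 2800·7.9 − (249.9·8.6)·6.7 − 1200·9.5 = 0 → M_A = 47920 lb·ft.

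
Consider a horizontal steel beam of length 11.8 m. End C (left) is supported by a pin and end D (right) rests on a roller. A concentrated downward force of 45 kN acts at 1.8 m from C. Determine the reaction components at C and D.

C_x = 0, C_y = 38.14 kN, D_y = 6.864 kN

ΣM about C: D_y·11.8 − 45·1.8 = 0 → D_y = 81/11.8 = 6.86441 ≈ 6.864 kN.
ΣF_y = 0: C_y + 6.86441 − 45 = 0 → C_y = 38.14 kN.
ΣF_x = 0: no horizontal applied forces, so C_x = 0.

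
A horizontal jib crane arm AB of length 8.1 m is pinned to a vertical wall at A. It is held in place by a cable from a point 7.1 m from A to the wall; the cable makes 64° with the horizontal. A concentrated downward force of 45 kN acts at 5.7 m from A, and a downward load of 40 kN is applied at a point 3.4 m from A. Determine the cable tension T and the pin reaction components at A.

ΣM about A: T·sin64°·7.1 − 45·5.7 − 40·3.4 = 0 → T = 392.5/(7.1·0.898794) = 61.5065 ≈ 61.51 kN.
ΣF_x = 0: A_x − T·cos64° = 0 → A_x = 61.5065 × 0.438371 = 26.96 kN.
ΣF_y = 0: A_y + T·sin64° − 45 − 40 = 0 → A_y = 85 − 61.5065 × 0.898794 = 29.72 kN.

T = 61.51 kN, A_x = 26.96 kN, A_y = 29.72 kN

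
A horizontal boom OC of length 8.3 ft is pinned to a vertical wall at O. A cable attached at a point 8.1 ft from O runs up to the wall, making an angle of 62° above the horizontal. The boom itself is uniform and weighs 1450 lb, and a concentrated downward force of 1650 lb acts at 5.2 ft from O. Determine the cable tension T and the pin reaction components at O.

T = 2041 lb, O_x = 958.2 lb, O_y = 1298 lb

ΣM about O: T·sin62°·8.1 − 1450·4.15 − 1650·5.2 = 0 → T = 14597.5/(8.1·0.882948) = 2041.07 ≈ 2041 lb.
ΣF_x = 0: O_x − T·cos62° = 0 → O_x = 2041.07 × 0.469472 = 958.2 lb.
ΣF_y = 0: O_y + T·sin62° − 1450 − 1650 = 0 → O_y = 3100 − 2041.07 × 0.882948 = 1298 lb.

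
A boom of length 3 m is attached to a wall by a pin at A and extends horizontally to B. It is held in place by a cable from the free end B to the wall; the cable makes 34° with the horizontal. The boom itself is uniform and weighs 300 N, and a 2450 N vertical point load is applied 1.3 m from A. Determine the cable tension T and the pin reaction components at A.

T = 2167 N, A_x = 1796 N, A_y = 1538 N

ΣM about A: T·sin34°·3 − 300·1.5 − 2450·1.3 = 0 → T = 3635/(3·0.559193) = 2166.81 ≈ 2167 N.
ΣF_x = 0: A_x − T·cos34° = 0 → A_x = 2166.81 × 0.829038 = 1796 N.
ΣF_y = 0: A_y + T·sin34° − 300 − 2450 = 0 → A_y = 2750 − 2166.81 × 0.559193 = 1538 N.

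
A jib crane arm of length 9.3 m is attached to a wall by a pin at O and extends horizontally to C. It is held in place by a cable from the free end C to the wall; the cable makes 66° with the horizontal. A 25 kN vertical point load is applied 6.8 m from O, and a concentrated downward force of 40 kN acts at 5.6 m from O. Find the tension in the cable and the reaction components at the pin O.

T = 46.37 kN, O_x = 18.86 kN, O_y = 22.63 kN

ΣM about O: T·sin66°·9.3 − 25·6.8 − 40·5.6 = 0 → T = 394/(9.3·0.913545) = 46.3749 ≈ 46.37 kN.
ΣF_x = 0: O_x − T·cos66° = 0 → O_x = 46.3749 × 0.406737 = 18.86 kN.
ΣF_y = 0: O_y + T·sin66° − 25 − 40 = 0 → O_y = 65 − 46.3749 × 0.913545 = 22.63 kN.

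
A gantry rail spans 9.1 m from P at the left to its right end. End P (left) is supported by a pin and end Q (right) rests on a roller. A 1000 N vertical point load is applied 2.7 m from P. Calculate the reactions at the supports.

P_x = 0, P_y = 703.3 N, Q_y = 296.7 N

ΣM about P: Q_y·9.1 − 1000·2.7 = 0 → Q_y = 2700/9.1 = 296.703 ≈ 296.7 N.
ΣF_y = 0: P_y + 296.703 − 1000 = 0 → P_y = 703.3 N.
ΣF_x = 0: no horizontal applied forces, so P_x = 0.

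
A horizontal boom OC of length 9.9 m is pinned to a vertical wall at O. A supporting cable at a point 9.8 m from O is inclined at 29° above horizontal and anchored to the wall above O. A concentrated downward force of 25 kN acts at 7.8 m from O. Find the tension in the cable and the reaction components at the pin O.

ΣM about O: T·sin29°·9.8 − 25·7.8 = 0 → T = 195/(9.8·0.48481) = 41.0428 ≈ 41.04 kN.
ΣF_x = 0: O_x − T·cos29° = 0 → O_x = 41.0428 × 0.87462 = 35.90 kN.
ΣF_y = 0: O_y + T·sin29° − 25 = 0 → O_y = 25 − 41.0428 × 0.48481 = 5.102 kN.

T = 41.04 kN, O_x = 35.90 kN, O_y = 5.102 kN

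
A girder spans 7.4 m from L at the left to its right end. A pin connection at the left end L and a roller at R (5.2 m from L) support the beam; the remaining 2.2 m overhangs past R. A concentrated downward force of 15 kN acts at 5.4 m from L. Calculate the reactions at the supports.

L_x = 0, L_y = -0.5769 kN, R_y = 15.58 kN

Taking moments about L: R_y·5.2 − 15·5.4 = 0 → R_y = 81/5.2 = 15.5769 ≈ 15.58 kN.
ΣF_y = 0: L_y + 15.5769 − 15 = 0 → L_y = -0.5769 kN.
ΣF_x = 0: no horizontal applied forces, so L_x = 0.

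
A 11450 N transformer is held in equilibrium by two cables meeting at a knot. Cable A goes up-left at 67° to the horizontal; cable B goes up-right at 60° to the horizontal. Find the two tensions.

ΣF_x = 0: −T_A·cos67° + T_B·cos60° = 0 → T_B = 0.781462·T_A.
ΣF_y = 0: T_A·sin67° + T_B·sin60° = 11450.
Substitute: T_A·(0.920505 + 0.781462·0.866025) = 11450 → T_A = 7168.48 ≈ 7168 N.
Then T_B = 0.781462 × 7168.48 = 5602 N.

T_A = 7168 N, T_B = 5602 N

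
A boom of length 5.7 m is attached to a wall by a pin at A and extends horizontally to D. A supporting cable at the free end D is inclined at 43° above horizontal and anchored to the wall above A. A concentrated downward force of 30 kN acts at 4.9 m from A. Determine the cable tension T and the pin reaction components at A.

ΣM about A: T·sin43°·5.7 − 30·4.9 = 0 → T = 147/(5.7·0.681998) = 37.8146 ≈ 37.81 kN.
ΣF_x = 0: A_x − T·cos43° = 0 → A_x = 37.8146 × 0.731354 = 27.66 kN.
ΣF_y = 0: A_y + T·sin43° − 30 = 0 → A_y = 30 − 37.8146 × 0.681998 = 4.211 kN.

T = 37.81 kN, A_x = 27.66 kN, A_y = 4.211 kN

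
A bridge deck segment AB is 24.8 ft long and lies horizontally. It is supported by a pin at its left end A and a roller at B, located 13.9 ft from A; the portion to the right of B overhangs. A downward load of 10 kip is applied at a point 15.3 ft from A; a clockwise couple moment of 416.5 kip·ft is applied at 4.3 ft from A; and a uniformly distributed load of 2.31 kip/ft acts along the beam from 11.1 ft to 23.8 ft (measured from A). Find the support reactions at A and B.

A_x = 0, A_y = -38.46 kip, B_y = 77.80 kip

Resultant of the distributed load: 2.31 × 12.7 = 29.337 kip at 17.45 ft from A.
Moments about A: B_y·13.9 − 10·15.3 − 416.5 − (2.31·12.7)·17.45 = 0 → B_y = 1081.43065/13.9 = 77.8008 ≈ 77.80 kip.
ΣF_y = 0: A_y + 77.8008 − 10 − 2.31·12.7 = 0 → A_y = -38.46 kip.
ΣF_x = 0: no horizontal applied forces, so A_x = 0.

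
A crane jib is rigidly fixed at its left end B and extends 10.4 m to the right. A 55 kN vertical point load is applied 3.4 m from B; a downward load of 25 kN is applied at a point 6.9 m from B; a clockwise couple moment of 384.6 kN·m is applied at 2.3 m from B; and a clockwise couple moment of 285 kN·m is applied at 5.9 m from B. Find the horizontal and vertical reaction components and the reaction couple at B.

B_x = 0, B_y = 80.00 kN, M_B = 1029 kN·m

ΣF_x = 0: B_x = 0.
ΣF_y = 0: B_y − 55 − 25 = 0 → B_y = 80.00 kN.
ΣM about B: M_B − 55·3.4 − 25·6.9 − 384.6 − 285 = 0 → M_B = 1029 kN·m.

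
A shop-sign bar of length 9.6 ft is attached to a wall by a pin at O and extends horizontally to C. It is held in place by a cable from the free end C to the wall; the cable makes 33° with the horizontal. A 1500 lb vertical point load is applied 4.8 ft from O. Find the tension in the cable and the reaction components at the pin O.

ΣM about O: T·sin33°·9.6 − 1500·4.8 = 0 → T = 7200/(9.6·0.544639) = 1377.06 ≈ 1377 lb.
ΣF_x = 0: O_x − T·cos33° = 0 → O_x = 1377.06 × 0.838671 = 1155 lb.
ΣF_y = 0: O_y + T·sin33° − 1500 = 0 → O_y = 1500 − 1377.06 × 0.544639 = 750.0 lb.

T = 1377 lb, O_x = 1155 lb, O_y = 750.0 lb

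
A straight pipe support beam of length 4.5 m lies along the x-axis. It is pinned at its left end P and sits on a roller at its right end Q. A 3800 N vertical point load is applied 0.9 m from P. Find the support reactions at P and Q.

P_x = 0, P_y = 3040 N, Q_y = 760.0 N

Moments about P: Q_y·4.5 − 3800·0.9 = 0 → Q_y = 3420/4.5 = 760.0 N.
ΣF_y = 0: P_y + 760 − 3800 = 0 → P_y = 3040 N.
ΣF_x = 0: no horizontal applied forces, so P_x = 0.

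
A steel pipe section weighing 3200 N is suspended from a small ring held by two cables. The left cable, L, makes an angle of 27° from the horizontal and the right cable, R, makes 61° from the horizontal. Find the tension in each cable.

T_L = 1552 N, T_R = 2853 N

ΣF_x = 0: −T_L·cos27° + T_R·cos61° = 0 → T_R = 1.83785·T_L.
ΣF_y = 0: T_L·sin27° + T_R·sin61° = 3200.
Substitute: T_L·(0.45399 + 1.83785·0.87462) = 3200 → T_L = 1552.34 ≈ 1552 N.
Then T_R = 1.83785 × 1552.34 = 2853 N.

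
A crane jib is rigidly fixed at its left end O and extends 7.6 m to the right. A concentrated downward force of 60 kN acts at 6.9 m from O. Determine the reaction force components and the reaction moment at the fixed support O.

ΣF_x = 0: O_x = 0.
ΣF_y = 0: O_y − 60 = 0 → O_y = 60.00 kN.
ΣM about O: M_O − 60·6.9 = 0 → M_O = 414.0 kN·m.

O_x = 0, O_y = 60.00 kN, M_O = 414.0 kN·m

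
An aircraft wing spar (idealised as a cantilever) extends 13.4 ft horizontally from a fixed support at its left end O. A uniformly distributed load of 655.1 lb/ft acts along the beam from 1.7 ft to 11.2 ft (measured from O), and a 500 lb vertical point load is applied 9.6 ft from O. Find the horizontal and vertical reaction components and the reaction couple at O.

Resultant of the distributed load: 655.1 × 9.5 = 6223.45 lb at 6.45 ft from O.
ΣF_x = 0: O_x = 0.
ΣF_y = 0: O_y − 655.1·9.5 − 500 = 0 → O_y = 6723 lb.
ΣM about O: M_O − (655.1·9.5)·6.45 − 500·9.6 = 0 → M_O = 44940 lb·ft.

O_x = 0, O_y = 6723 lb, M_O = 44940 lb·ft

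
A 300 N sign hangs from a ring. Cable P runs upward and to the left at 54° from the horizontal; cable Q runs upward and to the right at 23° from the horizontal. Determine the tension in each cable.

ΣF_x = 0: −T_P·cos54° + T_Q·cos23° = 0 → T_Q = 0.638547·T_P.
ΣF_y = 0: T_P·sin54° + T_Q·sin23° = 300.
Substitute: T_P·(0.809017 + 0.638547·0.390731) = 300 → T_P = 283.415 ≈ 283.4 N.
Then T_Q = 0.638547 × 283.415 = 181.0 N.

T_P = 283.4 N, T_Q = 181.0 N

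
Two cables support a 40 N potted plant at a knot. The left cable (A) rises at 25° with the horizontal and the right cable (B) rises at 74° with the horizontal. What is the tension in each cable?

ΣF_x = 0: −T_A·cos25° + T_B·cos74° = 0 → T_B = 3.28804·T_A.
ΣF_y = 0: T_A·sin25° + T_B·sin74° = 40.
Substitute: T_A·(0.422618 + 3.28804·0.961262) = 40 → T_A = 11.1629 ≈ 11.16 N.
Then T_B = 3.28804 × 11.1629 = 36.70 N.

T_A = 11.16 N, T_B = 36.70 N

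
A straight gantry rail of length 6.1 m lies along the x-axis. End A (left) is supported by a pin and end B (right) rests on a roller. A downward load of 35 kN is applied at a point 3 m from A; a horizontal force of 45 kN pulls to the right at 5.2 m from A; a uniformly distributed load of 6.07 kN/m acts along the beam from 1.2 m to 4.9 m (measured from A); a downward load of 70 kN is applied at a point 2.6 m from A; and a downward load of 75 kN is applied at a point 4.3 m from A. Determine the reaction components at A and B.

A_x = -45.00 kN, A_y = 91.31 kN, B_y = 111.1 kN

Resultant of the distributed load: 6.07 × 3.7 = 22.459 kN at 3.05 m from A.
ΣM about A: B_y·6.1 − 35·3 − (6.07·3.7)·3.05 − 70·2.6 − 75·4.3 = 0 → B_y = 677.99995/6.1 = 111.148 ≈ 111.1 kN.
ΣF_y = 0: A_y + 111.148 − 35 − 6.07·3.7 − 70 − 75 = 0 → A_y = 91.31 kN.
ΣF_x = 0: A_x + 45 = 0 → A_x = -45.00 kN.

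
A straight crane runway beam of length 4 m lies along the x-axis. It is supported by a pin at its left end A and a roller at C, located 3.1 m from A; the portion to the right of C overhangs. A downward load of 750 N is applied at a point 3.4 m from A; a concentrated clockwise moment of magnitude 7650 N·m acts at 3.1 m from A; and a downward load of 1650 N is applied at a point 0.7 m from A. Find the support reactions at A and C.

ΣM about A: C_y·3.1 − 750·3.4 − 7650 − 1650·0.7 = 0 → C_y = 11355/3.1 = 3662.9 ≈ 3663 N.
ΣF_y = 0: A_y + 3662.9 − 750 − 1650 = 0 → A_y = -1263 N.
ΣF_x = 0: no horizontal applied forces, so A_x = 0.

A_x = 0, A_y = -1263 N, C_y = 3663 N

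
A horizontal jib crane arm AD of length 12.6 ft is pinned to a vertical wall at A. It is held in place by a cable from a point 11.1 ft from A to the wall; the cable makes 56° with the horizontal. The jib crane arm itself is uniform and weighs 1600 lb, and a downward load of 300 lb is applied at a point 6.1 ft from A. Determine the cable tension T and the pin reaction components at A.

ΣM about A: T·sin56°·11.1 − 1600·6.3 − 300·6.1 = 0 → T = 11910/(11.1·0.829038) = 1294.24 ≈ 1294 lb.
ΣF_x = 0: A_x − T·cos56° = 0 → A_x = 1294.24 × 0.559193 = 723.7 lb.
ΣF_y = 0: A_y + T·sin56° − 1600 − 300 = 0 → A_y = 1900 − 1294.24 × 0.829038 = 827.0 lb.

T = 1294 lb, A_x = 723.7 lb, A_y = 827.0 lb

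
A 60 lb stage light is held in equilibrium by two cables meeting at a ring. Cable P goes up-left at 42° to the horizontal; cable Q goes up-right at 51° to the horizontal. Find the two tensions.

T_P = 37.81 lb, T_Q = 44.65 lb

ΣF_x = 0: −T_P·cos42° + T_Q·cos51° = 0 → T_Q = 1.18087·T_P.
ΣF_y = 0: T_P·sin42° + T_Q·sin51° = 60.
Substitute: T_P·(0.669131 + 1.18087·0.777146) = 60 → T_P = 37.811 ≈ 37.81 lb.
Then T_Q = 1.18087 × 37.811 = 44.65 lb.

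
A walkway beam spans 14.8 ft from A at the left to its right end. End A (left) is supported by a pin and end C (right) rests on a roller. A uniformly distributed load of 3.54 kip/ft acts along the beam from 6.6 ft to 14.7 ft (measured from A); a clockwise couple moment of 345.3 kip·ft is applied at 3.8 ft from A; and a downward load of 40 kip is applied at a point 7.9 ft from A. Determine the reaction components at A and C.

A_x = 0, A_y = 3.358 kip, C_y = 65.32 kip

Resultant of the distributed load: 3.54 × 8.1 = 28.674 kip at 10.65 ft from A.
ΣM about A: C_y·14.8 − (3.54·8.1)·10.65 − 345.3 − 40·7.9 = 0 → C_y = 966.6781/14.8 = 65.3161 ≈ 65.32 kip.
ΣF_y = 0: A_y + 65.3161 − 3.54·8.1 − 40 = 0 → A_y = 3.358 kip.
ΣF_x = 0: no horizontal applied forces, so A_x = 0.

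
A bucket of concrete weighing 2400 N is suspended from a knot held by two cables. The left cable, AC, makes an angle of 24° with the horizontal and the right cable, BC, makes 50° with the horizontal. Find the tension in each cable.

T_AC = 1605 N, T_BC = 2281 N

ΣF_x = 0: −T_AC·cos24° + T_BC·cos50° = 0 → T_BC = 1.42122·T_AC.
ΣF_y = 0: T_AC·sin24° + T_BC·sin50° = 2400.
Substitute: T_AC·(0.406737 + 1.42122·0.766044) = 2400 → T_AC = 1604.86 ≈ 1605 N.
Then T_BC = 1.42122 × 1604.86 = 2281 N.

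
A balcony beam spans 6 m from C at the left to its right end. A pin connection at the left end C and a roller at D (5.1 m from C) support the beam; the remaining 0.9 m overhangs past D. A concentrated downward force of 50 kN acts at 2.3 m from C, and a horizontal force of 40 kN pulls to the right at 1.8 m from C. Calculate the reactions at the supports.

Taking moments about C: D_y·5.1 − 50·2.3 = 0 → D_y = 115/5.1 = 22.549 ≈ 22.55 kN.
ΣF_y = 0: C_y + 22.549 − 50 = 0 → C_y = 27.45 kN.
ΣF_x = 0: C_x + 40 = 0 → C_x = -40.00 kN.

C_x = -40.00 kN, C_y = 27.45 kN, D_y = 22.55 kN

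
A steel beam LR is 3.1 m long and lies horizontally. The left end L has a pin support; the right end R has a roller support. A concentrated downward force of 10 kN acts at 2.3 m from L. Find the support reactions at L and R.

L_x = 0, L_y = 2.581 kN, R_y = 7.419 kN

ΣM about L: R_y·3.1 − 10·2.3 = 0 → R_y = 23/3.1 = 7.41935 ≈ 7.419 kN.
ΣF_y = 0: L_y + 7.41935 − 10 = 0 → L_y = 2.581 kN.
ΣF_x = 0: no horizontal applied forces, so L_x = 0.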